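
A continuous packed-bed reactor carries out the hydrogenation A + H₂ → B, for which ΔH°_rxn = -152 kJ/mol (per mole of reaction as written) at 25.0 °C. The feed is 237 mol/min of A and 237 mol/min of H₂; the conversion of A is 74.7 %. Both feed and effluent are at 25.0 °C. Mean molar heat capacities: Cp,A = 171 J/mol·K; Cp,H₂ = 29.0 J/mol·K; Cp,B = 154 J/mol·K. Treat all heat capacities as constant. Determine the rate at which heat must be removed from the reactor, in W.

Extent of reaction ξ = 0.747 × 237 = 177.04 mol/min
Reaction term: ξ·ΔH°_rxn = 177.04 × -152 = -26910 kJ/min
Q = ΔH = -26910 kJ/min = -448.5 kW
Heat removed = 448500 W

Q_out = 448000 W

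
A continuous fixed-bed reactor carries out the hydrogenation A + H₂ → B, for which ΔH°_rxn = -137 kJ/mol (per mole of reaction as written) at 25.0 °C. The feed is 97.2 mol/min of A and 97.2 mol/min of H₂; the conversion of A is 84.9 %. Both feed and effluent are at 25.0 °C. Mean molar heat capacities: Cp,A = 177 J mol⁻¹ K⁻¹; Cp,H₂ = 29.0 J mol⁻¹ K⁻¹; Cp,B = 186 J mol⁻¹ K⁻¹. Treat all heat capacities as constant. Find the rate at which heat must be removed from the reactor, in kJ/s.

Q_out = 188 kJ/s

Extent of reaction ξ = 0.849 × 97.2 = 82.523 mol/min
Reaction term: ξ·ΔH°_rxn = 82.523 × -137 = -11306 kJ/min
Q = ΔH = -11306 kJ/min = -188.43 kW
Heat removed = 188.43 kJ/s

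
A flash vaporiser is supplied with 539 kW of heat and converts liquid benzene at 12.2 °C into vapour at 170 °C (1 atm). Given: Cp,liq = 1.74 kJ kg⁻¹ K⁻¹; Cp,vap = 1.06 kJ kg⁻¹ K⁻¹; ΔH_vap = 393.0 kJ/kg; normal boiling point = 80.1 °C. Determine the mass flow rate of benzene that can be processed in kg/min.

Δh = 1.74×(80.1−12.2) + 393.0 + 1.06×(170−80.1) = 606.44 kJ/kg
Q = 539 kW = 539 kJ/s = 32340 kJ/min
ṁ = Q/Δh = 32340 / 606.44 = 53.328 kg/min

ṁ = 53.3 kg/min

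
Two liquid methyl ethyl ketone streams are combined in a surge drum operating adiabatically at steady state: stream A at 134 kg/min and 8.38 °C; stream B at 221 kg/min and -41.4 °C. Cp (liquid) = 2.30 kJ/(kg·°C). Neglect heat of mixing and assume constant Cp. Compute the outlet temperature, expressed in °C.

No heat crosses the boundary, so H_out = H_in.
Σ ṁᵢCp,ᵢTᵢ = 134×2.30×8.38 + 221×2.30×-41.4 = -18461
Σ ṁᵢCp,ᵢ = 134×2.30 + 221×2.30 = 816.5
T_out = -18461 / 816.5 = -22.61 °C

T_out = -22.6 °C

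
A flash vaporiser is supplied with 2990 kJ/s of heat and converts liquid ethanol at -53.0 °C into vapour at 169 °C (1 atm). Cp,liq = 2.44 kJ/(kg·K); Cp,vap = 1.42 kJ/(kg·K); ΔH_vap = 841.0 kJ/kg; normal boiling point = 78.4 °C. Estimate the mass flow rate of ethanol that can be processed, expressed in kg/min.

ṁ = 139 kg/min

Δh = 2.44×(78.4−-53.0) + 841.0 + 1.42×(169−78.4) = 1290.3 kJ/kg
Q = 2990 kJ/s = 2990 kJ/s = 179400 kJ/min
ṁ = Q/Δh = 179400 / 1290.3 = 139.04 kg/min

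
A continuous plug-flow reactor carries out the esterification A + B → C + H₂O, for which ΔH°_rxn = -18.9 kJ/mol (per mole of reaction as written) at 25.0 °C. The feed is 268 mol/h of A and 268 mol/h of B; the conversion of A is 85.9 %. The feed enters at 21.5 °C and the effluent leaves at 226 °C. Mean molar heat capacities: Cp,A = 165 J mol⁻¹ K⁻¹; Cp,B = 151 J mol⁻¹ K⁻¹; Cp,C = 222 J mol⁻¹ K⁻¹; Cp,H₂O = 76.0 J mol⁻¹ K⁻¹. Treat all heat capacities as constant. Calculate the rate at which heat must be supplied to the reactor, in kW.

Extent of reaction ξ = 0.859 × 268 = 230.21 mol/h
Reaction term: ξ·ΔH°_rxn = 230.21 × -18.9 = -4351 kJ/h
Sensible, feed 21.5→25 °C: 296.41 kJ/h
Outlet flows (mol/h): A 37.788, B 37.788, C 230.21, H₂O 230.21
Sensible, products 25→226 °C: 16189 kJ/h
Q = ΔH = 12135 kJ/h = 3.3708 kW
Heat supplied = 3.3708 kW

Q_in = 3.37 kW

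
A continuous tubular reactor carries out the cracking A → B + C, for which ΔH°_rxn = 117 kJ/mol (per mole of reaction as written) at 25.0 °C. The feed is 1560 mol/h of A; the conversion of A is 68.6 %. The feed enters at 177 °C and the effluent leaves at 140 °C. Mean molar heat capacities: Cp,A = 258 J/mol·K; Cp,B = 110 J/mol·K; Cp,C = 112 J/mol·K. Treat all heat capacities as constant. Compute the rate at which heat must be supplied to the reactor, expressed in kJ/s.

Extent of reaction ξ = 0.686 × 1560 = 1070.2 mol/h
Reaction term: ξ·ΔH°_rxn = 1070.2 × 117 = 125210 kJ/h
Sensible, feed 177→25 °C: -61177 kJ/h
Outlet flows (mol/h): A 489.84, B 1070.2, C 1070.2
Sensible, products 25→140 °C: 41855 kJ/h
Q = ΔH = 105890 kJ/h = 29.413 kW
Heat supplied = 29.413 kJ/s

Q_in = 29.4 kJ/s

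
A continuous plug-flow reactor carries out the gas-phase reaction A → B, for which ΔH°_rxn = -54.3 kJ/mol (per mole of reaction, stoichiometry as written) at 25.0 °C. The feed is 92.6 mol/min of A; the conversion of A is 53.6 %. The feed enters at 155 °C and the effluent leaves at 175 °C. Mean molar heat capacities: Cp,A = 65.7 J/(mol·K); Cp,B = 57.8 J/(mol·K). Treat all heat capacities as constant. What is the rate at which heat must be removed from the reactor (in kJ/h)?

Q_out = 158000 kJ/h

Extent of reaction ξ = 0.536 × 92.6 = 49.634 mol/min
Reaction term: ξ·ΔH°_rxn = 49.634 × -54.3 = -2695.1 kJ/min
Sensible, feed 155→25 °C: -790.9 kJ/min
Outlet flows (mol/min): A 42.966, B 49.634
Sensible, products 25→175 °C: 853.76 kJ/min
Q = ΔH = -2632.2 kJ/min = -43.871 kW
Heat removed = 157930 kJ/h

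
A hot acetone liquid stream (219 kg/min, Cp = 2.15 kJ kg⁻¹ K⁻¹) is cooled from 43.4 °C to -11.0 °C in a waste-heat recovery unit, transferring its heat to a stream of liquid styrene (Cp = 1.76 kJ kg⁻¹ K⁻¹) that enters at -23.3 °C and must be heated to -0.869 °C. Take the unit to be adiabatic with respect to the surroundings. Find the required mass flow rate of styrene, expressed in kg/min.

Heat released by hot stream: Q = 219 × 2.15 × (43.4 − -11.0) = 25614 kJ/min
Energy balance on cold side (adiabatic exchanger): Q = ṁ_c·Cp_c·(T_c,out − T_c,in)
ṁ_c = 25614 / [1.76 × (-0.869 − -23.3)] = 648.81 kg/min

ṁ_c = 649 kg/min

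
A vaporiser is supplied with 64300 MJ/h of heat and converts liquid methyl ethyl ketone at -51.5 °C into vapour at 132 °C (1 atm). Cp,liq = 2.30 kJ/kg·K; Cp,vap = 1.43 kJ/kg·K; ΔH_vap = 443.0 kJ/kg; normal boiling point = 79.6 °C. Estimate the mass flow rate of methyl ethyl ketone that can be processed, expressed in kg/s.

Δh = 2.30×(79.6−-51.5) + 443.0 + 1.43×(132−79.6) = 819.46 kJ/kg
Q = 64300 MJ/h = 17861 kJ/s = 17861 kJ/s
ṁ = Q/Δh = 17861 / 819.46 = 21.796 kg/s

ṁ = 21.8 kg/s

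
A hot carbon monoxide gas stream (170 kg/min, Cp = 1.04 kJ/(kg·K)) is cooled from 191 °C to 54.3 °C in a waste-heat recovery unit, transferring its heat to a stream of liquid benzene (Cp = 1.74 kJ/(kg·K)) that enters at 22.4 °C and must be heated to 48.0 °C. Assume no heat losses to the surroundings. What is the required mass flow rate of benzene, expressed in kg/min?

Heat released by hot stream: Q = 170 × 1.04 × (191 − 54.3) = 24169 kJ/min
Energy balance on cold side (adiabatic exchanger): Q = ṁ_c·Cp_c·(T_c,out − T_c,in)
ṁ_c = 24169 / [1.74 × (48.0 − 22.4)] = 542.58 kg/min

ṁ_c = 543 kg/min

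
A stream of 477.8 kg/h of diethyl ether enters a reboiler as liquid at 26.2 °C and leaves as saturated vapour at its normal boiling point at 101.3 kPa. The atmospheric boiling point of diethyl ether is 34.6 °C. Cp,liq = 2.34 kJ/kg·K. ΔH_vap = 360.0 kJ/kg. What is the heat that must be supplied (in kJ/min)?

liquid 26.2→34.6 °C: 19.656 kJ/kg
vaporisation at 34.6 °C: 360 kJ/kg
Δh = 19.656 + 360 = 379.66 kJ/kg
Q = ṁ·Δh = 477.8 kg/h × 379.66 kJ/kg = 181400 kJ/h
|Q| = 50.389 kW = 3023.3 kJ/min

Q = 3020 kJ/min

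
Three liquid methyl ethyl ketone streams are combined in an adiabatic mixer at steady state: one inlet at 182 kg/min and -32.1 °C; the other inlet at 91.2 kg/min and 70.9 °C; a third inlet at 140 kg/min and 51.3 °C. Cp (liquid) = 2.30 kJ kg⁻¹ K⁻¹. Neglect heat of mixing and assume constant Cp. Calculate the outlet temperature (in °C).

No heat crosses the boundary, so H_out = H_in.
T_out = Σ ṁᵢCp,ᵢTᵢ / Σ ṁᵢCp,ᵢ
      = 17954 / 950.36 = 18.891 °C

T_out = 18.9 °C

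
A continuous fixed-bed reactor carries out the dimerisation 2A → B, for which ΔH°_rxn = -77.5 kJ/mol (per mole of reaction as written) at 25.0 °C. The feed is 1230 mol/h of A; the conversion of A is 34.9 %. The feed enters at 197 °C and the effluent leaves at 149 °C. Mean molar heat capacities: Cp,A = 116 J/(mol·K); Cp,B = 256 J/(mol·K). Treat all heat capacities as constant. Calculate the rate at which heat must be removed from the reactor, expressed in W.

Extent of reaction ξ = 0.349 × 1230 / 2 = 214.63 mol/h
Reaction term: ξ·ΔH°_rxn = 214.63 × -77.5 = -16634 kJ/h
Sensible, feed 197→25 °C: -24541 kJ/h
Outlet flows (mol/h): A 800.73, B 214.63
Sensible, products 25→149 °C: 18331 kJ/h
Q = ΔH = -22844 kJ/h = -6.3456 kW
Heat removed = 6345.6 W

Q_out = 6350 W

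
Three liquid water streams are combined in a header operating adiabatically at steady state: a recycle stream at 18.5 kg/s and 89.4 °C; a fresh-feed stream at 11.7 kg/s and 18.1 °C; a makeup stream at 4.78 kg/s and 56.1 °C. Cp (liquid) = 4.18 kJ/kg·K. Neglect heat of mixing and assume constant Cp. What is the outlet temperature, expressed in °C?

No heat crosses the boundary, so H_out = H_in.
T_out = Σ ṁᵢCp,ᵢTᵢ / Σ ṁᵢCp,ᵢ
      = 8919.4 / 146.22 = 61.001 °C

T_out = 61.0 °C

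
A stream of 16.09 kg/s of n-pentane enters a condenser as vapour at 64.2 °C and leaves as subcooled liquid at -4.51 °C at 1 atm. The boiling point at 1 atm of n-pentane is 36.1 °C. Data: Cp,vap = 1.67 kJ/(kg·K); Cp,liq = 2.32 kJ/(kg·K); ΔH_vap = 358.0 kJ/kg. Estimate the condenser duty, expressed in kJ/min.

Q_c = 482000 kJ/min

vapour 64.2→36.1 °C: -46.927 kJ/kg
condensation at 36.1 °C: -358 kJ/kg
liquid 36.1→-4.51 °C: -94.215 kJ/kg
Δh = -46.927 + -358 + -94.215 = -499.14 kJ/kg
Q = ṁ·Δh = 16.09 kg/s × -499.14 kJ/kg = -8031.2 kJ/s
|Q| = 8031.2 kW = 481870 kJ/min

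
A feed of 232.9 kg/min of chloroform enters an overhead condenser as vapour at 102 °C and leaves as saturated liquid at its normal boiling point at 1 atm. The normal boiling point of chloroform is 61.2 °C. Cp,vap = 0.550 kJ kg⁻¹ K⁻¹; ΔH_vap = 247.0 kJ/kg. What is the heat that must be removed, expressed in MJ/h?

Q_c = 3770 MJ/h

vapour 102→61.2 °C: -22.44 kJ/kg
condensation at 61.2 °C: -247 kJ/kg
Δh = -22.44 + -247 = -269.44 kJ/kg
Q = ṁ·Δh = 232.9 kg/min × -269.44 kJ/kg = -62753 kJ/min
|Q| = 1045.9 kW = 3765.2 MJ/h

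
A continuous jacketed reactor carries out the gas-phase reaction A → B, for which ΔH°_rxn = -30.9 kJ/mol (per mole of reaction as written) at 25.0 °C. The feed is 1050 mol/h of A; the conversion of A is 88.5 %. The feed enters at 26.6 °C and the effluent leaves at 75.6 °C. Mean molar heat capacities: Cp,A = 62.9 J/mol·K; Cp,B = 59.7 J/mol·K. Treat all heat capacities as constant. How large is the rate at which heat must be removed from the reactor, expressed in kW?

Extent of reaction ξ = 0.885 × 1050 = 929.25 mol/h
Reaction term: ξ·ΔH°_rxn = 929.25 × -30.9 = -28714 kJ/h
Sensible, feed 26.6→25 °C: -105.67 kJ/h
Outlet flows (mol/h): A 120.75, B 929.25
Sensible, products 25→75.6 °C: 3191.4 kJ/h
Q = ΔH = -25628 kJ/h = -7.1189 kW
Heat removed = 7.1189 kW

Q_out = 7.12 kW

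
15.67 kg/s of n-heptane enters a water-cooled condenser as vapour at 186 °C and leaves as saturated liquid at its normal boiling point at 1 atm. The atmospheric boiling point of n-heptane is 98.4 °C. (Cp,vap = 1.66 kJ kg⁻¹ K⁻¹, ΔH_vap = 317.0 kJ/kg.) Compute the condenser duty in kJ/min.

vapour 186→98.4 °C: -145.42 kJ/kg
condensation at 98.4 °C: -317 kJ/kg
Δh = -145.42 + -317 = -462.42 kJ/kg
Q = ṁ·Δh = 15.67 kg/s × -462.42 kJ/kg = -7246.1 kJ/s
|Q| = 7246.1 kW = 434760 kJ/min

Q_c = 435000 kJ/min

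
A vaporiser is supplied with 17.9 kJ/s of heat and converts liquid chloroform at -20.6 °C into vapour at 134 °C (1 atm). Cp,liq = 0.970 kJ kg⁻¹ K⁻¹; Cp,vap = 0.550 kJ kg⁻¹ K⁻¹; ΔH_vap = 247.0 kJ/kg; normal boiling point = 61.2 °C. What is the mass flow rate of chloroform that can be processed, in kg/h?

ṁ = 176 kg/h

Δh = 0.970×(61.2−-20.6) + 247.0 + 0.550×(134−61.2) = 366.39 kJ/kg
Q = 17.9 kJ/s = 17.9 kJ/s = 64440 kJ/h
ṁ = Q/Δh = 64440 / 366.39 = 175.88 kg/h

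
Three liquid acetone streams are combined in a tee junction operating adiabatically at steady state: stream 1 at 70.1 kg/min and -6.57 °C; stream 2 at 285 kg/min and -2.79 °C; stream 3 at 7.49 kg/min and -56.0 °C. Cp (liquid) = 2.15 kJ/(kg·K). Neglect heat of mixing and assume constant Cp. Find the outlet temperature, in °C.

Energy balance with Q = 0: Σ ṁᵢCp,ᵢ(T_out − Tᵢ) = 0
T_out = Σ ṁᵢCp,ᵢTᵢ / Σ ṁᵢCp,ᵢ
      = -3601.6 / 779.57 = -4.6199 °C

T_out = -4.62 °C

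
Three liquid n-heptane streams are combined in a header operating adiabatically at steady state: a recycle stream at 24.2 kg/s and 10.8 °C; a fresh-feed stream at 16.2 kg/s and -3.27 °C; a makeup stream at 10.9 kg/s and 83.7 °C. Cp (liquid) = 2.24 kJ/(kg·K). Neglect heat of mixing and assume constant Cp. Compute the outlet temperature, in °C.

Energy balance with Q = 0: Σ ṁᵢCp,ᵢ(T_out − Tᵢ) = 0
Σ ṁᵢCp,ᵢTᵢ = 24.2×2.24×10.8 + 16.2×2.24×-3.27 + 10.9×2.24×83.7 = 2510.4
Σ ṁᵢCp,ᵢ = 24.2×2.24 + 16.2×2.24 + 10.9×2.24 = 114.91
T_out = 2510.4 / 114.91 = 21.846 °C

T_out = 21.8 °C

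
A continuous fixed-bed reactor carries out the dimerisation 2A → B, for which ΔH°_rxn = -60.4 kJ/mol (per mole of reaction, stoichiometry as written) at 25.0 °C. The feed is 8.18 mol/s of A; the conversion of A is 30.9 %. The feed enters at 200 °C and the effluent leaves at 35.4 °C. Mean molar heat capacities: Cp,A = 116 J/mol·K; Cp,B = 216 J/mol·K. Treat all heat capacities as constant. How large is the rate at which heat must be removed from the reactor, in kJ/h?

Extent of reaction ξ = 0.309 × 8.18 / 2 = 1.2638 mol/s
Reaction term: ξ·ΔH°_rxn = 1.2638 × -60.4 = -76.334 kJ/s
Sensible, feed 200→25 °C: -166.05 kJ/s
Outlet flows (mol/s): A 5.6524, B 1.2638
Sensible, products 25→35.4 °C: 9.6581 kJ/s
Q = ΔH = -232.73 kJ/s = -232.73 kW
Heat removed = 837830 kJ/h

Q_out = 838000 kJ/h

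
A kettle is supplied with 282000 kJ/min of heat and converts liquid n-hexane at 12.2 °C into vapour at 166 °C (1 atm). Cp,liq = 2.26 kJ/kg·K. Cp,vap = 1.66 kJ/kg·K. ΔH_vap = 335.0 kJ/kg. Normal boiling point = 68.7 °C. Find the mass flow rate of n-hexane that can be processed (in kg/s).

Δh = 2.26×(68.7−12.2) + 335.0 + 1.66×(166−68.7) = 624.21 kJ/kg
Q = 282000 kJ/min = 4700 kJ/s = 4700 kJ/s
ṁ = Q/Δh = 4700 / 624.21 = 7.5295 kg/s

ṁ = 7.53 kg/s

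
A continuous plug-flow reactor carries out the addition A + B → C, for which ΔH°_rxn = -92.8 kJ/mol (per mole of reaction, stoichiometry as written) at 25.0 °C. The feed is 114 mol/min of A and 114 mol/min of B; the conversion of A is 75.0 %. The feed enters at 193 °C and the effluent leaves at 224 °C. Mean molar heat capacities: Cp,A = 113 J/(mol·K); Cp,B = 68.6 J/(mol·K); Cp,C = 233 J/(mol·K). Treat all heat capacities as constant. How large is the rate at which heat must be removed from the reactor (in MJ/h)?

Extent of reaction ξ = 0.750 × 114 = 85.5 mol/min
Reaction term: ξ·ΔH°_rxn = 85.5 × -92.8 = -7934.4 kJ/min
Sensible, feed 193→25 °C: -3478 kJ/min
Outlet flows (mol/min): A 28.5, B 28.5, C 85.5
Sensible, products 25→224 °C: 4994.3 kJ/min
Q = ΔH = -6418.1 kJ/min = -106.97 kW
Heat removed = 385.08 MJ/h

Q_out = 385 MJ/h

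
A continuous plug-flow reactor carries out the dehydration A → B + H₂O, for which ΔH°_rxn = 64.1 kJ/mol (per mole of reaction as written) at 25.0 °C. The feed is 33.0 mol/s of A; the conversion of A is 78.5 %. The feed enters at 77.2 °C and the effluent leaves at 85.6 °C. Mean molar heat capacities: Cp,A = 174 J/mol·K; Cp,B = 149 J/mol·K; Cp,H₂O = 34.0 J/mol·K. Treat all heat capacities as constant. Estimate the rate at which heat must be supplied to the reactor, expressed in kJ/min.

Q_in = 103000 kJ/min

Extent of reaction ξ = 0.785 × 33.0 = 25.905 mol/s
Reaction term: ξ·ΔH°_rxn = 25.905 × 64.1 = 1660.5 kJ/s
Sensible, feed 77.2→25 °C: -299.73 kJ/s
Outlet flows (mol/s): A 7.095, B 25.905, H₂O 25.905
Sensible, products 25→85.6 °C: 362.09 kJ/s
Q = ΔH = 1722.9 kJ/s = 1722.9 kW
Heat supplied = 103370 kJ/min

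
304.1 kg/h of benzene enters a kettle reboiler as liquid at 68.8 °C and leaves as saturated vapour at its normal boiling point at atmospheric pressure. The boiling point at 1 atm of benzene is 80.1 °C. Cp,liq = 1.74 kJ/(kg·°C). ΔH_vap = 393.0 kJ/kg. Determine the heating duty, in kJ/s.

Q = 34.9 kJ/s

liquid 68.8→80.1 °C: 19.662 kJ/kg
vaporisation at 80.1 °C: 393 kJ/kg
Δh = 19.662 + 393 = 412.66 kJ/kg
Q = ṁ·Δh = 304.1 kg/h × 412.66 kJ/kg = 125490 kJ/h
|Q| = 34.858 kW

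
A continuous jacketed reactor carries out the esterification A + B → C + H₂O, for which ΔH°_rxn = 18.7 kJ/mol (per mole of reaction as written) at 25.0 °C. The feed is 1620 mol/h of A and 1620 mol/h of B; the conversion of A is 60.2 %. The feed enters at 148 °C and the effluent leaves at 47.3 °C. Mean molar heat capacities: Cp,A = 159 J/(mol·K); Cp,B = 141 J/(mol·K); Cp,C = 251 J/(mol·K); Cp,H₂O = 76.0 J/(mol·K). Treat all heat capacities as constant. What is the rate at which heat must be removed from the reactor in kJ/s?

Q_out = 8.37 kJ/s

Extent of reaction ξ = 0.602 × 1620 = 975.24 mol/h
Reaction term: ξ·ΔH°_rxn = 975.24 × 18.7 = 18237 kJ/h
Sensible, feed 148→25 °C: -59778 kJ/h
Outlet flows (mol/h): A 644.76, B 644.76, C 975.24, H₂O 975.24
Sensible, products 25→47.3 °C: 11425 kJ/h
Q = ΔH = -30116 kJ/h = -8.3656 kW
Heat removed = 8.3656 kJ/s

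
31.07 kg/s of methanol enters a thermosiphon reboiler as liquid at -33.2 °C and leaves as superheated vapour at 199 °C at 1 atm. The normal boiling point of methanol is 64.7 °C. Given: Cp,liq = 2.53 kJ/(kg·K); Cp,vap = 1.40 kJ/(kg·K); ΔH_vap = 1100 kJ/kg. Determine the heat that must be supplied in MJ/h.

Q = 172000 MJ/h

liquid -33.2→64.7 °C: 247.69 kJ/kg
vaporisation at 64.7 °C: 1100 kJ/kg
vapour 64.7→199 °C: 188.02 kJ/kg
Δh = 247.69 + 1100 + 188.02 = 1535.7 kJ/kg
Q = ṁ·Δh = 31.07 kg/s × 1535.7 kJ/kg = 47714 kJ/s
|Q| = 47714 kW = 171770 MJ/h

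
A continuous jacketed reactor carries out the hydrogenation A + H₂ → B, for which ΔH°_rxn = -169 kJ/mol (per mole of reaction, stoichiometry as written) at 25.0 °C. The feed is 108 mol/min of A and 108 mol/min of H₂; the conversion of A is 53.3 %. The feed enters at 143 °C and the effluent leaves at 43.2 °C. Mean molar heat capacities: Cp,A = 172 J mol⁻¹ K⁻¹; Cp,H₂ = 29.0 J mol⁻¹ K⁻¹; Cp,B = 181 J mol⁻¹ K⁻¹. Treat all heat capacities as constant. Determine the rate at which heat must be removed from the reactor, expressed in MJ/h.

Q_out = 715 MJ/h

Extent of reaction ξ = 0.533 × 108 = 57.564 mol/min
Reaction term: ξ·ΔH°_rxn = 57.564 × -169 = -9728.3 kJ/min
Sensible, feed 143→25 °C: -2561.5 kJ/min
Outlet flows (mol/min): A 50.436, H₂ 50.436, B 57.564
Sensible, products 25→43.2 °C: 374.13 kJ/min
Q = ΔH = -11916 kJ/min = -198.6 kW
Heat removed = 714.94 MJ/h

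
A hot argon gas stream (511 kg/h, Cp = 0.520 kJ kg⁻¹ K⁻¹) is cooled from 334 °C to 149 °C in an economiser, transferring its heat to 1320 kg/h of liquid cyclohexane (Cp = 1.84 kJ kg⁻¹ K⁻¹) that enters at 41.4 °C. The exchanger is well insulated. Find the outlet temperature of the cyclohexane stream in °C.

T_c,out = 61.6 °C

Heat released by hot stream: Q = 511 × 0.520 × (334 − 149) = 49158 kJ/h
Energy balance on cold side (adiabatic exchanger): Q = ṁ_c·Cp_c·(T_c,out − T_c,in)
T_c,out = 41.4 + 49158/(1320 × 1.84) = 61.64 °C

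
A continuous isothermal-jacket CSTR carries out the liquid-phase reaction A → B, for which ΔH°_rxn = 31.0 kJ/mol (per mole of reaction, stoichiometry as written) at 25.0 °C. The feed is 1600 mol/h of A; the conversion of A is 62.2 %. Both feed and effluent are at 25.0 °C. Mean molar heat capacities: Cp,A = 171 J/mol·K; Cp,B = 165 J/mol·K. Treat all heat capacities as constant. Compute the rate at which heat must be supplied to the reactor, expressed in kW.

Extent of reaction ξ = 0.622 × 1600 = 995.2 mol/h
Reaction term: ξ·ΔH°_rxn = 995.2 × 31.0 = 30851 kJ/h
Q = ΔH = 30851 kJ/h = 8.5698 kW
Heat supplied = 8.5698 kW

Q_in = 8.57 kW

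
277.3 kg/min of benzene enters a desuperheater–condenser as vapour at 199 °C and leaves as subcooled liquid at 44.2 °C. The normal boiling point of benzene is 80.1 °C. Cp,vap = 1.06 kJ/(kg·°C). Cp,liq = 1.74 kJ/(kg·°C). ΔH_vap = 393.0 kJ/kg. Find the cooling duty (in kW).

vapour 199→80.1 °C: -126.03 kJ/kg
condensation at 80.1 °C: -393 kJ/kg
liquid 80.1→44.2 °C: -62.466 kJ/kg
Δh = -126.03 + -393 + -62.466 = -581.5 kJ/kg
Q = ṁ·Δh = 277.3 kg/min × -581.5 kJ/kg = -161250 kJ/min
|Q| = 2687.5 kW

Q_c = 2690 kW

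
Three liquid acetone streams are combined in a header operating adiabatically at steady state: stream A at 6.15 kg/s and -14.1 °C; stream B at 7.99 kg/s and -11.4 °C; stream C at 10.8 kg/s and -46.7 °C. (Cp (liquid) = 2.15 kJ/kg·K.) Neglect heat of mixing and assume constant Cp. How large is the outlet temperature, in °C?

T_out = -27.4 °C

Adiabatic, steady state ⇒ Σ ṁᵢCp,ᵢ(T_out − Tᵢ) = 0
T_out = Σ ṁᵢCp,ᵢTᵢ / Σ ṁᵢCp,ᵢ
      = -1466.6 / 53.621 = -27.352 °C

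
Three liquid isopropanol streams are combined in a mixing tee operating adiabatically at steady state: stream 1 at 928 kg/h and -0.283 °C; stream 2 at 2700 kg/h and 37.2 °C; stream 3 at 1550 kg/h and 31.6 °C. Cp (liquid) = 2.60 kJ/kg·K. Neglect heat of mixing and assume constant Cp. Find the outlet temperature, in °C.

T_out = 28.8 °C

Energy balance with Q = 0: Σ ṁᵢCp,ᵢ(T_out − Tᵢ) = 0
T_out = Σ ṁᵢCp,ᵢTᵢ / Σ ṁᵢCp,ᵢ
      = 387810 / 13463 = 28.806 °C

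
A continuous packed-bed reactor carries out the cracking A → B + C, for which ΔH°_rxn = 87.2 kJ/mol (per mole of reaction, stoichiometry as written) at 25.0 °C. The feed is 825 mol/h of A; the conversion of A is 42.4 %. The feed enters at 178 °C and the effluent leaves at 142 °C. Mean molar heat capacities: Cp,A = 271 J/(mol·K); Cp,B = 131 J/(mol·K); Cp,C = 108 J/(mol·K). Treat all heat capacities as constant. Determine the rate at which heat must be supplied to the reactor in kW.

Q_in = 5.87 kW

Extent of reaction ξ = 0.424 × 825 = 349.8 mol/h
Reaction term: ξ·ΔH°_rxn = 349.8 × 87.2 = 30503 kJ/h
Sensible, feed 178→25 °C: -34207 kJ/h
Outlet flows (mol/h): A 475.2, B 349.8, C 349.8
Sensible, products 25→142 °C: 24849 kJ/h
Q = ΔH = 21144 kJ/h = 5.8734 kW
Heat supplied = 5.8734 kW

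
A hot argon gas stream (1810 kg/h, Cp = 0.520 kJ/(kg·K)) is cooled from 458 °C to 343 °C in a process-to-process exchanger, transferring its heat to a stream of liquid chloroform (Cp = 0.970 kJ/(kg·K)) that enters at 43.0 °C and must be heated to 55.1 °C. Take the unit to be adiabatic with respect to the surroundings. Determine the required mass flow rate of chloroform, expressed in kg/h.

ṁ_c = 9220 kg/h

Heat released by hot stream: Q = 1810 × 0.520 × (458 − 343) = 108240 kJ/h
Energy balance on cold side (adiabatic exchanger): Q = ṁ_c·Cp_c·(T_c,out − T_c,in)
ṁ_c = 108240 / [0.970 × (55.1 − 43.0)] = 9221.9 kg/h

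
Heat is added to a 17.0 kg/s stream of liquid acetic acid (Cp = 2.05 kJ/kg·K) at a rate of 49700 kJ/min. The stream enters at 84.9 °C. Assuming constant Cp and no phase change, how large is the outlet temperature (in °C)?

Q = 49700 kJ/min = 828.33 kJ/s
ΔT = Q/(ṁ·Cp) = 828.33/(17.0×2.05) = 23.769 K
T_out = 84.9 + 23.769 = 108.67 °C

T_out = 109 °C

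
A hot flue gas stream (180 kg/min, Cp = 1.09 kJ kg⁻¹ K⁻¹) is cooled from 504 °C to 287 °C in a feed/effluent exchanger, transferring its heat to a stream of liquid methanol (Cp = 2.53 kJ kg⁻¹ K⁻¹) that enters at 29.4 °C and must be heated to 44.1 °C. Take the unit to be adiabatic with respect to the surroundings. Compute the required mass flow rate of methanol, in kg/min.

Heat released by hot stream: Q = 180 × 1.09 × (504 − 287) = 42575 kJ/min
Energy balance on cold side (adiabatic exchanger): Q = ṁ_c·Cp_c·(T_c,out − T_c,in)
ṁ_c = 42575 / [2.53 × (44.1 − 29.4)] = 1144.8 kg/min

ṁ_c = 1140 kg/min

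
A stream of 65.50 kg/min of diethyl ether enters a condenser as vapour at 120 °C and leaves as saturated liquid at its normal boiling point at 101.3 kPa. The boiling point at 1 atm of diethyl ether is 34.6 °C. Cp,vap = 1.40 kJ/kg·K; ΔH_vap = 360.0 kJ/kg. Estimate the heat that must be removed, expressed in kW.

Q_c = 524 kW

vapour 120→34.6 °C: -119.56 kJ/kg
condensation at 34.6 °C: -360 kJ/kg
Δh = -119.56 + -360 = -479.56 kJ/kg
Q = ṁ·Δh = 65.50 kg/min × -479.56 kJ/kg = -31411 kJ/min
|Q| = 523.52 kW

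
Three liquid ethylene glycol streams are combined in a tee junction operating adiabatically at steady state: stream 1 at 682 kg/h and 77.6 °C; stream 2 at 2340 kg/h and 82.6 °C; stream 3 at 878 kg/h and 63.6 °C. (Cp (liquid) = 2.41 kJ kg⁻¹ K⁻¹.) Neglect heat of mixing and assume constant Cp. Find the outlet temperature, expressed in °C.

Adiabatic, steady state ⇒ Σ ṁᵢCp,ᵢ(T_out − Tᵢ) = 0
Σ ṁᵢCp,ᵢTᵢ = 682×2.41×77.6 + 2340×2.41×82.6 + 878×2.41×63.6 = 727940
Σ ṁᵢCp,ᵢ = 682×2.41 + 2340×2.41 + 878×2.41 = 9399
T_out = 727940 / 9399 = 77.448 °C

T_out = 77.4 °C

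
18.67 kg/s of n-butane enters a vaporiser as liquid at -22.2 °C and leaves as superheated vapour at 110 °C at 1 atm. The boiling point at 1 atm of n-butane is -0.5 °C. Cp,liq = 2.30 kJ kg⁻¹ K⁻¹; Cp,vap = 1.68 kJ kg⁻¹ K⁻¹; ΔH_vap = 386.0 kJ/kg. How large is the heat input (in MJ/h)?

liquid -22.2→-0.5 °C: 49.91 kJ/kg
vaporisation at -0.5 °C: 386 kJ/kg
vapour -0.5→110 °C: 185.64 kJ/kg
Δh = 49.91 + 386 + 185.64 = 621.55 kJ/kg
Q = ṁ·Δh = 18.67 kg/s × 621.55 kJ/kg = 11604 kJ/s
|Q| = 11604 kW = 41776 MJ/h

Q = 41800 MJ/h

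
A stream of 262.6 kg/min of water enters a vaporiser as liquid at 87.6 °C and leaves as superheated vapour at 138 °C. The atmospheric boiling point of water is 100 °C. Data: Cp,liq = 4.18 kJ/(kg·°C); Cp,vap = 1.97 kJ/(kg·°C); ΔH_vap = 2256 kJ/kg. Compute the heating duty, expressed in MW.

liquid 87.6→100 °C: 51.832 kJ/kg
vaporisation at 100 °C: 2256 kJ/kg
vapour 100→138 °C: 74.86 kJ/kg
Δh = 51.832 + 2256 + 74.86 = 2382.7 kJ/kg
Q = ṁ·Δh = 262.6 kg/min × 2382.7 kJ/kg = 625690 kJ/min
|Q| = 10428 kW = 10.428 MW

Q = 10.4 MW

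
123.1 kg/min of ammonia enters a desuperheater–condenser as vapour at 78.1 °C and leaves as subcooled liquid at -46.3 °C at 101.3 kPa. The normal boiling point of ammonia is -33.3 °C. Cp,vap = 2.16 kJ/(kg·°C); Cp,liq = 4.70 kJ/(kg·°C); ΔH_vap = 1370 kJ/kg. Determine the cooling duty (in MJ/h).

vapour 78.1→-33.3 °C: -240.62 kJ/kg
condensation at -33.3 °C: -1370 kJ/kg
liquid -33.3→-46.3 °C: -61.1 kJ/kg
Δh = -240.62 + -1370 + -61.1 = -1671.7 kJ/kg
Q = ṁ·Δh = 123.1 kg/min × -1671.7 kJ/kg = -205790 kJ/min
|Q| = 3429.8 kW = 12347 MJ/h

Q_c = 12300 MJ/h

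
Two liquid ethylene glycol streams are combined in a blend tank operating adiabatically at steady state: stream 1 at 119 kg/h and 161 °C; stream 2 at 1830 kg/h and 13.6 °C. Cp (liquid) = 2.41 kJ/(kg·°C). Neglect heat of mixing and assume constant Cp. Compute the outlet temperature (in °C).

No heat crosses the boundary, so H_out = H_in.
T_out = Σ ṁᵢCp,ᵢTᵢ / Σ ṁᵢCp,ᵢ
      = 106150 / 4697.1 = 22.6 °C

T_out = 22.6 °C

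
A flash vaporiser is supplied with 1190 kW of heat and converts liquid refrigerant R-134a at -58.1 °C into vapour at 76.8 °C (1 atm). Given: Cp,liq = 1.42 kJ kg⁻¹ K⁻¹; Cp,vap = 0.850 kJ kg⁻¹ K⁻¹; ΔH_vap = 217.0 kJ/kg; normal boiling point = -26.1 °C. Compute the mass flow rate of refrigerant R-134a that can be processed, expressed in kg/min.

ṁ = 204 kg/min

Δh = 1.42×(-26.1−-58.1) + 217.0 + 0.850×(76.8−-26.1) = 349.9 kJ/kg
Q = 1190 kW = 1190 kJ/s = 71400 kJ/min
ṁ = Q/Δh = 71400 / 349.9 = 204.06 kg/min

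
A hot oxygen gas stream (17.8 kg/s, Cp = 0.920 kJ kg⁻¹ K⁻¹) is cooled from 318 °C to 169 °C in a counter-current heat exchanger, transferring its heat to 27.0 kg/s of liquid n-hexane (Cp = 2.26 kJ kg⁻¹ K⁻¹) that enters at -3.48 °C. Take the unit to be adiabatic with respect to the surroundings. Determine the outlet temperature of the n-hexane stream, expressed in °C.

Heat released by hot stream: Q = 17.8 × 0.920 × (318 − 169) = 2440 kJ/s
Energy balance on cold side (adiabatic exchanger): Q = ṁ_c·Cp_c·(T_c,out − T_c,in)
T_c,out = -3.48 + 2440/(27.0 × 2.26) = 36.507 °C

T_c,out = 36.5 °C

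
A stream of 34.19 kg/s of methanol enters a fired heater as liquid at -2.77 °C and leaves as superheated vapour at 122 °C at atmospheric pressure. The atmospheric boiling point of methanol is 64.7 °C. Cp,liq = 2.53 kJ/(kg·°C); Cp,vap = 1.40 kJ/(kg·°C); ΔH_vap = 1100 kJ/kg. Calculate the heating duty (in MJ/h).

liquid -2.77→64.7 °C: 170.7 kJ/kg
vaporisation at 64.7 °C: 1100 kJ/kg
vapour 64.7→122 °C: 80.22 kJ/kg
Δh = 170.7 + 1100 + 80.22 = 1350.9 kJ/kg
Q = ṁ·Δh = 34.19 kg/s × 1350.9 kJ/kg = 46188 kJ/s
|Q| = 46188 kW = 166280 MJ/h

Q = 166000 MJ/h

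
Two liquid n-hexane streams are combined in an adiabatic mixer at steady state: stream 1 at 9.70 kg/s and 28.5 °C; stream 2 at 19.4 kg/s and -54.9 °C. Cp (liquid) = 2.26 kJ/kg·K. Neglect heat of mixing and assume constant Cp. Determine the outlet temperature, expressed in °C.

T_out = -27.1 °C

No heat crosses the boundary, so H_out = H_in.
Σ ṁᵢCp,ᵢTᵢ = 9.70×2.26×28.5 + 19.4×2.26×-54.9 = -1782.3
Σ ṁᵢCp,ᵢ = 9.70×2.26 + 19.4×2.26 = 65.766
T_out = -1782.3 / 65.766 = -27.1 °C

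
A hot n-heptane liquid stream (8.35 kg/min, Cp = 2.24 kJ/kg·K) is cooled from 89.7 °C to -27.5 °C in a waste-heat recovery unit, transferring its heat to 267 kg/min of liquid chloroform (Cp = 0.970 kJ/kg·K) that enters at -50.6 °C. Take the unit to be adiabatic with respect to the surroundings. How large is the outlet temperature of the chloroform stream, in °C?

Heat released by hot stream: Q = 8.35 × 2.24 × (89.7 − -27.5) = 2192.1 kJ/min
Energy balance on cold side (adiabatic exchanger): Q = ṁ_c·Cp_c·(T_c,out − T_c,in)
T_c,out = -50.6 + 2192.1/(267 × 0.970) = -42.136 °C

T_c,out = -42.1 °C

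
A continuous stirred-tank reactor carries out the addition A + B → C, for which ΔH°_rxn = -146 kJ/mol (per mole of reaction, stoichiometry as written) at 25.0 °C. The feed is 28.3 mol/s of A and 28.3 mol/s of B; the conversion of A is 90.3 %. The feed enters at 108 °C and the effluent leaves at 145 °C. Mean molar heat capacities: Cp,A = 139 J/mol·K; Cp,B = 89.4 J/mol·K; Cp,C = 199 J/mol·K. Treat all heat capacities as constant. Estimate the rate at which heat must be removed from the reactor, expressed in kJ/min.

Q_out = 215000 kJ/min

Extent of reaction ξ = 0.903 × 28.3 = 25.555 mol/s
Reaction term: ξ·ΔH°_rxn = 25.555 × -146 = -3731 kJ/s
Sensible, feed 108→25 °C: -536.49 kJ/s
Outlet flows (mol/s): A 2.7451, B 2.7451, C 25.555
Sensible, products 25→145 °C: 685.49 kJ/s
Q = ΔH = -3582 kJ/s = -3582 kW
Heat removed = 214920 kJ/min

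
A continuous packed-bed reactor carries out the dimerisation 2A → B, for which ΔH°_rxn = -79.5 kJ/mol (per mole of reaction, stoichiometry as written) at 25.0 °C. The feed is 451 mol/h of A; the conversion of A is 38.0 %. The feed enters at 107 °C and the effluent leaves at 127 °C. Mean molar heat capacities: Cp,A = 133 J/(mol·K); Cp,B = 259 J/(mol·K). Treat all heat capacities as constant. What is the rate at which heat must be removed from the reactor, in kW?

Extent of reaction ξ = 0.380 × 451 / 2 = 85.69 mol/h
Reaction term: ξ·ΔH°_rxn = 85.69 × -79.5 = -6812.4 kJ/h
Sensible, feed 107→25 °C: -4918.6 kJ/h
Outlet flows (mol/h): A 279.62, B 85.69
Sensible, products 25→127 °C: 6057.1 kJ/h
Q = ΔH = -5673.9 kJ/h = -1.5761 kW
Heat removed = 1.5761 kW

Q_out = 1.58 kW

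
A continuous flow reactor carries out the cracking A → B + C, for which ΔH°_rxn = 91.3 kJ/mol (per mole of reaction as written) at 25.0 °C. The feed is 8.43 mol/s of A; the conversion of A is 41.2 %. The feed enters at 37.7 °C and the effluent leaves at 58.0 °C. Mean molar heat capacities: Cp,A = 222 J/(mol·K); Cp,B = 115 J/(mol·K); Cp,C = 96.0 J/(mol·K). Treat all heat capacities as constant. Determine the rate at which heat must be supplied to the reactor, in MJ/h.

Extent of reaction ξ = 0.412 × 8.43 = 3.4732 mol/s
Reaction term: ξ·ΔH°_rxn = 3.4732 × 91.3 = 317.1 kJ/s
Sensible, feed 37.7→25 °C: -23.768 kJ/s
Outlet flows (mol/s): A 4.9568, B 3.4732, C 3.4732
Sensible, products 25→58.0 °C: 60.497 kJ/s
Q = ΔH = 353.83 kJ/s = 353.83 kW
Heat supplied = 1273.8 MJ/h

Q_in = 1270 MJ/h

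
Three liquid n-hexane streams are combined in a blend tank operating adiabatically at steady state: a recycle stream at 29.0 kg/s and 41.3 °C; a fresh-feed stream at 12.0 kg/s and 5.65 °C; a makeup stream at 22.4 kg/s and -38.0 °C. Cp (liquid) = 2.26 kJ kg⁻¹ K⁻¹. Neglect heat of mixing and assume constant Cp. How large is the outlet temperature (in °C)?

Adiabatic, steady state ⇒ Σ ṁᵢCp,ᵢ(T_out − Tᵢ) = 0
Σ ṁᵢCp,ᵢTᵢ = 29.0×2.26×41.3 + 12.0×2.26×5.65 + 22.4×2.26×-38.0 = 936.32
Σ ṁᵢCp,ᵢ = 29.0×2.26 + 12.0×2.26 + 22.4×2.26 = 143.28
T_out = 936.32 / 143.28 = 6.5347 °C

T_out = 6.53 °C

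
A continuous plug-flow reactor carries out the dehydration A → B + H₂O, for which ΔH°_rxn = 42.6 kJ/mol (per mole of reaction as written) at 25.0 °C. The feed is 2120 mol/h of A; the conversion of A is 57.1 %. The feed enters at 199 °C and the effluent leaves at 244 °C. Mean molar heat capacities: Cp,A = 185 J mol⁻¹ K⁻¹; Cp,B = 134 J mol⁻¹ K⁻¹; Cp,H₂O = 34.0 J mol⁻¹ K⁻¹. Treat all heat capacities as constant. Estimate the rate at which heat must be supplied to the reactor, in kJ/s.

Q_in = 18.0 kJ/s

Extent of reaction ξ = 0.571 × 2120 = 1210.5 mol/h
Reaction term: ξ·ΔH°_rxn = 1210.5 × 42.6 = 51568 kJ/h
Sensible, feed 199→25 °C: -68243 kJ/h
Outlet flows (mol/h): A 909.48, B 1210.5, H₂O 1210.5
Sensible, products 25→244 °C: 81385 kJ/h
Q = ΔH = 64710 kJ/h = 17.975 kW
Heat supplied = 17.975 kJ/s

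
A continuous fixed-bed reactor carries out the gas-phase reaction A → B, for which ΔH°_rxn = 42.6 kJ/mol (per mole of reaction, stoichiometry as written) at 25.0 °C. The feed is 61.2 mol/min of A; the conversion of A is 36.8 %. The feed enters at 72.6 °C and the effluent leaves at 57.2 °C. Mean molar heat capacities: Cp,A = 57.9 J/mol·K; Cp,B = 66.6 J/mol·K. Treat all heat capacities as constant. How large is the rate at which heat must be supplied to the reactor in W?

Q_in = 15200 W

Extent of reaction ξ = 0.368 × 61.2 = 22.522 mol/min
Reaction term: ξ·ΔH°_rxn = 22.522 × 42.6 = 959.42 kJ/min
Sensible, feed 72.6→25 °C: -168.67 kJ/min
Outlet flows (mol/min): A 38.678, B 22.522
Sensible, products 25→57.2 °C: 120.41 kJ/min
Q = ΔH = 911.16 kJ/min = 15.186 kW
Heat supplied = 15186 W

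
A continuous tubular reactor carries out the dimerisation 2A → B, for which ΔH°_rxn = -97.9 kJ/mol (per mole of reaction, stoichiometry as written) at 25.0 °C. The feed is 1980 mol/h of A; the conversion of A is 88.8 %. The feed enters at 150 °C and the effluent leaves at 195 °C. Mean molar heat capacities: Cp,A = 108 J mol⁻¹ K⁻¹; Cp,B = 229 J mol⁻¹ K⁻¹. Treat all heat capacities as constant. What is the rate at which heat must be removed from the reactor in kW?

Extent of reaction ξ = 0.888 × 1980 / 2 = 879.12 mol/h
Reaction term: ξ·ΔH°_rxn = 879.12 × -97.9 = -86066 kJ/h
Sensible, feed 150→25 °C: -26730 kJ/h
Outlet flows (mol/h): A 221.76, B 879.12
Sensible, products 25→195 °C: 38296 kJ/h
Q = ΔH = -74500 kJ/h = -20.694 kW
Heat removed = 20.694 kW

Q_out = 20.7 kW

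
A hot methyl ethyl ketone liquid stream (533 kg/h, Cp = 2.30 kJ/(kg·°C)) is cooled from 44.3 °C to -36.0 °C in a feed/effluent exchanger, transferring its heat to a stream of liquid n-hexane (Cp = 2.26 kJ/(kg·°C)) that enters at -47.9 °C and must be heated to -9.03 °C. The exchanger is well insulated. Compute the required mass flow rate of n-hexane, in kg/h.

Heat released by hot stream: Q = 533 × 2.30 × (44.3 − -36.0) = 98440 kJ/h
Energy balance on cold side (adiabatic exchanger): Q = ṁ_c·Cp_c·(T_c,out − T_c,in)
ṁ_c = 98440 / [2.26 × (-9.03 − -47.9)] = 1120.6 kg/h

ṁ_c = 1120 kg/h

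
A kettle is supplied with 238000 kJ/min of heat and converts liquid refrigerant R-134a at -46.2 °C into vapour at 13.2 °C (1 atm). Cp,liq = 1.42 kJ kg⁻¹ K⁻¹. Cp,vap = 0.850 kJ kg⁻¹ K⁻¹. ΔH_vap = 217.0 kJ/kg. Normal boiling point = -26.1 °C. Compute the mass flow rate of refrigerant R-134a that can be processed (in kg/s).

ṁ = 14.2 kg/s

Δh = 1.42×(-26.1−-46.2) + 217.0 + 0.850×(13.2−-26.1) = 278.95 kJ/kg
Q = 238000 kJ/min = 3966.7 kJ/s = 3966.7 kJ/s
ṁ = Q/Δh = 3966.7 / 278.95 = 14.22 kg/s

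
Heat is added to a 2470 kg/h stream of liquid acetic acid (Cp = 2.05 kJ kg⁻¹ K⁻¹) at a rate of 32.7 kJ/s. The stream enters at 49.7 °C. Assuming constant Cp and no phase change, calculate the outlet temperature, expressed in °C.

Q = 32.7 kJ/s = 117720 kJ/h
ΔT = Q/(ṁ·Cp) = 117720/(2470×2.05) = 23.249 K
T_out = 49.7 + 23.249 = 72.949 °C

T_out = 72.9 °C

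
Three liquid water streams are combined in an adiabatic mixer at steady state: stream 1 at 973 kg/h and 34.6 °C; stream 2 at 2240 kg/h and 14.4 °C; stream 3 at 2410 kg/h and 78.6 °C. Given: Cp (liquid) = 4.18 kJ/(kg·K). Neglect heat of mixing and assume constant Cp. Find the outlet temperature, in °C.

T_out = 45.4 °C

No heat crosses the boundary, so H_out = H_in.
Σ ṁᵢCp,ᵢTᵢ = 973×4.18×34.6 + 2240×4.18×14.4 + 2410×4.18×78.6 = 1.0674e+06
Σ ṁᵢCp,ᵢ = 973×4.18 + 2240×4.18 + 2410×4.18 = 23504
T_out = 1.0674e+06 / 23504 = 45.411 °C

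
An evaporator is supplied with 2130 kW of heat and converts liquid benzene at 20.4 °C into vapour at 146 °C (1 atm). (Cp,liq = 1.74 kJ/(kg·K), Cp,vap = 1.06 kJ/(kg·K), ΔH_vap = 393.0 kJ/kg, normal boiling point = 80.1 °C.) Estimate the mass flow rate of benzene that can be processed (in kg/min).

ṁ = 226 kg/min

Δh = 1.74×(80.1−20.4) + 393.0 + 1.06×(146−80.1) = 566.73 kJ/kg
Q = 2130 kW = 2130 kJ/s = 127800 kJ/min
ṁ = Q/Δh = 127800 / 566.73 = 225.5 kg/min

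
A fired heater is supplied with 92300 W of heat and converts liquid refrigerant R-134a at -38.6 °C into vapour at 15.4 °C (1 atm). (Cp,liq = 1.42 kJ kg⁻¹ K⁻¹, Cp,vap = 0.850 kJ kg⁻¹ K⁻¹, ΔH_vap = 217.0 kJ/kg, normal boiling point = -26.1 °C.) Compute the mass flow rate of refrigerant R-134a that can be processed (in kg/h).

Δh = 1.42×(-26.1−-38.6) + 217.0 + 0.850×(15.4−-26.1) = 270.02 kJ/kg
Q = 92300 W = 92.3 kJ/s = 332280 kJ/h
ṁ = Q/Δh = 332280 / 270.02 = 1230.6 kg/h

ṁ = 1230 kg/h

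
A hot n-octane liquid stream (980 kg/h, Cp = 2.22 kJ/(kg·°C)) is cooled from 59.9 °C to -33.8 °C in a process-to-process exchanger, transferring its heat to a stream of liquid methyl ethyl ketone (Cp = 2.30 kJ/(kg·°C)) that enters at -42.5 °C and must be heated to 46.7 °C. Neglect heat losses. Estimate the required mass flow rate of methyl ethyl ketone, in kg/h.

ṁ_c = 994 kg/h

Heat released by hot stream: Q = 980 × 2.22 × (59.9 − -33.8) = 203850 kJ/h
Energy balance on cold side (adiabatic exchanger): Q = ṁ_c·Cp_c·(T_c,out − T_c,in)
ṁ_c = 203850 / [2.30 × (46.7 − -42.5)] = 993.63 kg/h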